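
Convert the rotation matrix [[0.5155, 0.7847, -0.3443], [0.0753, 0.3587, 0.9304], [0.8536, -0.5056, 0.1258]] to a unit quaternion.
0.7071 - 0.5077i - 0.4235j - 0.2508k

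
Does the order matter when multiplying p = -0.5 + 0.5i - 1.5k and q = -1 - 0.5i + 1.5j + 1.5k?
Yes: pq = 3 + 2i - 0.75j + 1.5k ≠ 3 - 2.5i - 0.75j = qp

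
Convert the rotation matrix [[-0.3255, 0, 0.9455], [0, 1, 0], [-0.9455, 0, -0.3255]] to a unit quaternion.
0.5807 + 0.8141j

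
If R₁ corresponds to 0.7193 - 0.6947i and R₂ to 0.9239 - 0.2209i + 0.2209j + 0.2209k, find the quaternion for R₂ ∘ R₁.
0.5111 - 0.8007i + 0.0054j + 0.3124k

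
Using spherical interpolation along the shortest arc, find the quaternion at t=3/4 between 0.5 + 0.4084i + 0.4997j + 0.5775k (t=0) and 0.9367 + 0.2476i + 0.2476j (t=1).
0.8764 + 0.3083i + 0.3336j + 0.1601k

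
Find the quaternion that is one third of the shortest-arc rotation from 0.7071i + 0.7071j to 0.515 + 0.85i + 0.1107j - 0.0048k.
0.1903 + 0.8172i + 0.544j - 0.0018k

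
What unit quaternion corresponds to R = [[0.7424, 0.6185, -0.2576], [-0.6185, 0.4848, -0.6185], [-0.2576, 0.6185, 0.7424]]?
0.8616 + 0.3589i - 0.3589k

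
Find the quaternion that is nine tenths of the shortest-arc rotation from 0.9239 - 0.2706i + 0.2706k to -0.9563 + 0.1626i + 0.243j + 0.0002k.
0.9594 - 0.1748i - 0.2197j + 0.0275k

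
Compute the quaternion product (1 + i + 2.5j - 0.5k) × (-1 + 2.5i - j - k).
-1.5 - 1.5i - 3.75j - 7.75k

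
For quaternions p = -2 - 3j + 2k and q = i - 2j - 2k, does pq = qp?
No: pq = -2 + 8i + 6j + 7k ≠ -2 - 12i + 2j + k = qp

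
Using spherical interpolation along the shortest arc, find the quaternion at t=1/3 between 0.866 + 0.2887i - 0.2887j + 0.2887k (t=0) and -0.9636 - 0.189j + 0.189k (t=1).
0.9604 + 0.2033i - 0.1346j + 0.1346k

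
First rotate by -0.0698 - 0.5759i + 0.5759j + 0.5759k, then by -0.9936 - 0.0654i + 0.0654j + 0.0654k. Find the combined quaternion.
-0.0436 + 0.5768i - 0.5768j - 0.5768k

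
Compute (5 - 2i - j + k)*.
5 + 2i + j - k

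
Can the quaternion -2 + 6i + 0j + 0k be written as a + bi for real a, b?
Yes. The quaternion -2 + 6i has j- and k-coefficients y = z = 0, so it lies in the complex subalgebra spanned by 1 and i.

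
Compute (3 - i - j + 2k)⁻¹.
0.2 + 0.0667i + 0.0667j - 0.1333k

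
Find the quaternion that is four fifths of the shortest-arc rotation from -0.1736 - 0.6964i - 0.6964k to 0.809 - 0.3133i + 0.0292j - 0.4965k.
0.6602 - 0.4451i + 0.0254j - 0.6044k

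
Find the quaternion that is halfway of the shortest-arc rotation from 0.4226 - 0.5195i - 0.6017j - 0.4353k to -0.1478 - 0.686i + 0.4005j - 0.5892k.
0.1698 - 0.7449i - 0.1243j - 0.6331k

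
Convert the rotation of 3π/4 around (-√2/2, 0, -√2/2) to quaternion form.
0.3827 - 0.6533i - 0.6533k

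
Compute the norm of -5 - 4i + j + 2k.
√46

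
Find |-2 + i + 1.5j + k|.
2.872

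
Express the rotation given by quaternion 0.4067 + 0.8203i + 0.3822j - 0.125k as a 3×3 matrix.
[[0.6766, 0.7287, 0.1058], [0.5254, -0.377, -0.7628], [-0.516, 0.5717, -0.6379]]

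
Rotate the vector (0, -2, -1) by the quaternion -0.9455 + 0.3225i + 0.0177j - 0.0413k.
(0.193, -2.186, 0.431)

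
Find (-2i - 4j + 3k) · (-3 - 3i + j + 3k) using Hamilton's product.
-11 - 9i + 9j - 23k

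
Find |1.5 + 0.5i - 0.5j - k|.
1.936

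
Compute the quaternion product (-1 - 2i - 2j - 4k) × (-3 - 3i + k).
1 + 7i + 20j + 5k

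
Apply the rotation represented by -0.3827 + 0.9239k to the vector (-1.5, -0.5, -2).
(0.707, 1.414, -2)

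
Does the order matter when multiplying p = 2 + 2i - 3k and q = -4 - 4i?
Yes: pq = -16i + 12j + 12k ≠ -16i - 12j + 12k = qp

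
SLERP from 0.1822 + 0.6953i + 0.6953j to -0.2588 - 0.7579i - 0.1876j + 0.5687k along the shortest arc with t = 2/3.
0.2498 + 0.7909i + 0.3874j - 0.4024k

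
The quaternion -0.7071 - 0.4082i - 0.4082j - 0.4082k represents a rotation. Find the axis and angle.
axis = (-√3/3, -√3/3, -√3/3), θ = 3π/2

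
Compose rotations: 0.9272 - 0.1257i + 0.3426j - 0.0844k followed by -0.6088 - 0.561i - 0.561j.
-0.4428 - 0.3963i - 0.7761j - 0.2113k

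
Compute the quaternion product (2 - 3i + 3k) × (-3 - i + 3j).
-9 - 2i + 3j - 18k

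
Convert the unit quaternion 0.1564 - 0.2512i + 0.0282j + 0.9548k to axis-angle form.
axis = (-0.2543, 0.0286, 0.9667), θ = 162°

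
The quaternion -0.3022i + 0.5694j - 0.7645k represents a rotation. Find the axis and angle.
axis = (-0.3022, 0.5694, -0.7645), θ = π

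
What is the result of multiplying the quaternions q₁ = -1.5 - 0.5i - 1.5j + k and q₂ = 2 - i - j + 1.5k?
-6.5 - 0.75i - 1.75j - 1.25k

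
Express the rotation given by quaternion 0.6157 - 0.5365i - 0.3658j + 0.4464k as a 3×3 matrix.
[[0.3338, -0.1572, -0.9294], [0.9422, 0.0258, 0.3341], [-0.0285, -0.9872, 0.1567]]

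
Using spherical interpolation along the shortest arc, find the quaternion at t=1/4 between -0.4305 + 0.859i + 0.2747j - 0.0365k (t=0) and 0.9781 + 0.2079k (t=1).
-0.6579 + 0.7117i + 0.2276j - 0.0943k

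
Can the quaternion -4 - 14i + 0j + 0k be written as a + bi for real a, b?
Yes. The quaternion -4 - 14i has j- and k-coefficients y = z = 0, so it lies in the complex subalgebra spanned by 1 and i.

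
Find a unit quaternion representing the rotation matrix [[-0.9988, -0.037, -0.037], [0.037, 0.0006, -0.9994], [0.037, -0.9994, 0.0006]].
0.0262 - 0.7069j + 0.7069k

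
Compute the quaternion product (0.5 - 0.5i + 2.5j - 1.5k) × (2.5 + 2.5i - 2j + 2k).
10.5 + 2i + 2.5j - 8k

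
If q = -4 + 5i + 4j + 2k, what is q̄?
-4 - 5i - 4j - 2k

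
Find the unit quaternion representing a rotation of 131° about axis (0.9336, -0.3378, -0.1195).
0.4147 + 0.8495i - 0.3074j - 0.1087k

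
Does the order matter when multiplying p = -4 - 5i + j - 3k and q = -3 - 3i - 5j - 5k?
Yes: pq = -13 + 7i + j + 57k ≠ -13 + 47i + 33j + k = qp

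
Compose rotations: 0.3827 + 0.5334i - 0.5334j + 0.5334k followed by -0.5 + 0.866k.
-0.6533 + 0.1952i + 0.7286j + 0.0647k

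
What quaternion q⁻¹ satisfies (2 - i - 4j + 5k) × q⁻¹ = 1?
0.0435 + 0.0217i + 0.087j - 0.1087k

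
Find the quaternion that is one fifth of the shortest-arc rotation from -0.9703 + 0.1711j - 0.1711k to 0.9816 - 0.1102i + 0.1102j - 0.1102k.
-0.9863 + 0.0227i + 0.1157j - 0.1157k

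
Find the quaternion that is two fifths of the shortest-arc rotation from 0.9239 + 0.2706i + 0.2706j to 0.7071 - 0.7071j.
0.9709 + 0.1857i - 0.1512j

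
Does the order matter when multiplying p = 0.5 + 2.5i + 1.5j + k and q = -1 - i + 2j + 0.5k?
Yes: pq = -1.5 - 4.25i - 2.75j + 5.75k ≠ -1.5 - 1.75i + 1.75j - 7.25k = qp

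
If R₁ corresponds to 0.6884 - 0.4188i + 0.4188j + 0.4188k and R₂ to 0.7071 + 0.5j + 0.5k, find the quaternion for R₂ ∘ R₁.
0.068 - 0.2961i + 0.4309j + 0.8497k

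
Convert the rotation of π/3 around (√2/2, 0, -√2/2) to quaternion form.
0.866 + 0.3536i - 0.3536k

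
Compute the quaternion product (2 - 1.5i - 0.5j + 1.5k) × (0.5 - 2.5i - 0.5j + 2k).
-6 - 6i - 2j + 4.25k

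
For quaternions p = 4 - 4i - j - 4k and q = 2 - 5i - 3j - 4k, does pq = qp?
No: pq = -31 - 36i - 10j - 17k ≠ -31 - 20i - 18j - 31k = qp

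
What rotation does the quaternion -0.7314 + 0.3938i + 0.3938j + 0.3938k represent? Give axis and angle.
axis = (√3/3, √3/3, √3/3), θ = 274°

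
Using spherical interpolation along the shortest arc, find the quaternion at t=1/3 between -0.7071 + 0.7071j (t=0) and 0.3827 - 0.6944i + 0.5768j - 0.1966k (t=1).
-0.4053 - 0.3223i + 0.8506j - 0.0912k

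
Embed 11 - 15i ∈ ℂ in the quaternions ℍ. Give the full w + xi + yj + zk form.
11 - 15i + 0j + 0k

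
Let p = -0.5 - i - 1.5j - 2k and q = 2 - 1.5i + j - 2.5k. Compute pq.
-6 + 4.5i - 3j - 6k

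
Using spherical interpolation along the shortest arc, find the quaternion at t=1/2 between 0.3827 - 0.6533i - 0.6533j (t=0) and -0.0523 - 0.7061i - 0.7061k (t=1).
0.1946 - 0.8007i - 0.3848j - 0.4159k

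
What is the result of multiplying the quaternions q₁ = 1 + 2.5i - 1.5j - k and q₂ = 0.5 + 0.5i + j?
0.75 + 2.75i - 0.25j + 2.75k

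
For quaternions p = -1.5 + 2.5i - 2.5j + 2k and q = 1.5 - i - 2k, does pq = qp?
No: pq = 4.25 + 10.25i - 0.75j + 3.5k ≠ 4.25 + 0.25i - 6.75j + 8.5k = qp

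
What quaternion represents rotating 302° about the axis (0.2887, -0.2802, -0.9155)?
-0.8746 + 0.14i - 0.1358j - 0.4438k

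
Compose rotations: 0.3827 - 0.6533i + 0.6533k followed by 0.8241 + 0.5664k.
-0.0546 - 0.5384i - 0.37j + 0.7551k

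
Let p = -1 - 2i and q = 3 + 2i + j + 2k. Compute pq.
1 - 8i + 3j - 4k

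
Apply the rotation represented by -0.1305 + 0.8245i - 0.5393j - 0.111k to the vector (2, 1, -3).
(-0.004, -3.11, 2.081)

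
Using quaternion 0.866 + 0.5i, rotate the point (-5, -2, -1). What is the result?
(-5, -0.134, -2.232)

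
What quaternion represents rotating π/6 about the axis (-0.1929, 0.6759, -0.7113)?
0.9659 - 0.0499i + 0.1749j - 0.1841k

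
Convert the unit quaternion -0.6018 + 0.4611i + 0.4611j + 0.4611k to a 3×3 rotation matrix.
[[0.1495, 0.9802, -0.1298], [-0.1298, 0.1495, 0.9802], [0.9802, -0.1298, 0.1495]]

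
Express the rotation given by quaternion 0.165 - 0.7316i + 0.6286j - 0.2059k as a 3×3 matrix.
[[0.1249, -0.8518, 0.5087], [-0.9877, -0.1553, -0.0174], [0.0938, -0.5003, -0.8608]]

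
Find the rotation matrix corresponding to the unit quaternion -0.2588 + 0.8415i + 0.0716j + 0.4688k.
[[0.5502, 0.3632, 0.7519], [-0.1221, -0.8558, 0.5027], [0.8261, -0.3684, -0.4265]]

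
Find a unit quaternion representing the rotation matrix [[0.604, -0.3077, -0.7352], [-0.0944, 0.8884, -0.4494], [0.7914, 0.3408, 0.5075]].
0.866 + 0.2281i - 0.4407j + 0.0616k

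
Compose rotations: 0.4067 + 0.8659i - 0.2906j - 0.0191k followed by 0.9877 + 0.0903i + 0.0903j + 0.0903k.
0.3515 + 0.9165i - 0.1704j - 0.0866k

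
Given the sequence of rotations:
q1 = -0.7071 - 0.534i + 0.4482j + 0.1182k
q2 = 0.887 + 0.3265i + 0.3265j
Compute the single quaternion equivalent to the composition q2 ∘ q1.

q2 · q1 = -0.5992 - 0.6659i + 0.1281j + 0.4255k
-0.5992 - 0.6659i + 0.1281j + 0.4255k


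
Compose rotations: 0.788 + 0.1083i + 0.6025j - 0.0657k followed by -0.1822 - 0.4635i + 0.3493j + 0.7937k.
-0.2517 - 0.8861i + 0.221j + 0.3203k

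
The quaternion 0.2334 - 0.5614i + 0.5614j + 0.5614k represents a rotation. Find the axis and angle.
axis = (-√3/3, √3/3, √3/3), θ = 153°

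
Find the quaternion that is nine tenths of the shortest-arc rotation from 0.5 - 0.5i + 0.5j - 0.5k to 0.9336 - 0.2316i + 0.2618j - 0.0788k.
0.9091 - 0.2665i + 0.2942j - 0.1267k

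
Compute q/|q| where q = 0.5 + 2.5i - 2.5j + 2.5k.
0.1147 + 0.5735i - 0.5735j + 0.5735k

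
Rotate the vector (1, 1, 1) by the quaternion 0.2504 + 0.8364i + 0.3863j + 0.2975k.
(1.713, 0.03, 0.255)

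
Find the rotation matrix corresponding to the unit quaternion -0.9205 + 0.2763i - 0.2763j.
[[0.8473, -0.1527, 0.5087], [-0.1527, 0.8473, 0.5087], [-0.5087, -0.5087, 0.6946]]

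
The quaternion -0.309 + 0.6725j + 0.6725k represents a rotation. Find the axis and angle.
axis = (0, √2/2, √2/2), θ = 216°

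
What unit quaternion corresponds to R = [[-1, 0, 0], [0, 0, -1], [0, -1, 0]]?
-0.7071j + 0.7071k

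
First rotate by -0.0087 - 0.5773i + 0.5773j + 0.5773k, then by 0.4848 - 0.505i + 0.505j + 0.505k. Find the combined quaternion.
-0.8788 - 0.2755i + 0.2755j + 0.2755k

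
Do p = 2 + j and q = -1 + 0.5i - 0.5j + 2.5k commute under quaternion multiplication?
No: pq = -1.5 + 3.5i - 2j + 4.5k ≠ -1.5 - 1.5i - 2j + 5.5k = qp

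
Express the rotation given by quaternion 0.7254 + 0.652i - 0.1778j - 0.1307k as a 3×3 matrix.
[[0.9026, -0.0422, -0.4284], [-0.4215, 0.1156, -0.8994], [0.0875, 0.9924, 0.0866]]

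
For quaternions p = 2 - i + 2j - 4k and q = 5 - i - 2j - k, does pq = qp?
No: pq = 9 - 17i + 9j - 18k ≠ 9 + 3i + 3j - 26k = qp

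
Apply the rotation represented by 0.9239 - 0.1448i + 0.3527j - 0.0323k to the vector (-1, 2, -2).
(-2.156, 1.584, -1.357)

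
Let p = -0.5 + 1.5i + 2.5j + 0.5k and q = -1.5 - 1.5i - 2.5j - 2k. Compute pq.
10.25 - 5.25i - 0.25j + 0.25k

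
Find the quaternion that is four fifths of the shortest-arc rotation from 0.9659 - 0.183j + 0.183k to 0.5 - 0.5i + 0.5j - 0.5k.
0.6983 - 0.4447i + 0.3966j - 0.3966k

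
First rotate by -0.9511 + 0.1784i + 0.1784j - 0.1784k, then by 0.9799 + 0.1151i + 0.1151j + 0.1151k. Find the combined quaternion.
-0.9525 + 0.0243i + 0.1064j - 0.2843k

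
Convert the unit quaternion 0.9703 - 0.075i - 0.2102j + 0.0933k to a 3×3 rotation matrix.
[[0.8942, -0.1495, -0.4219], [0.2126, 0.9713, 0.1063], [0.3939, -0.1848, 0.9004]]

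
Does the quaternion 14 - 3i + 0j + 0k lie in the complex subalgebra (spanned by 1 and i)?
Yes. The quaternion 14 - 3i has j- and k-coefficients y = z = 0, so it lies in the complex subalgebra spanned by 1 and i.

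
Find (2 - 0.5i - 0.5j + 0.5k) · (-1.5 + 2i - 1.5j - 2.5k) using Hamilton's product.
-1.5 + 6.75i - 2.5j - 4k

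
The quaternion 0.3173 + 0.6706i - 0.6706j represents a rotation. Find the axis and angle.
axis = (√2/2, -√2/2, 0), θ = 143°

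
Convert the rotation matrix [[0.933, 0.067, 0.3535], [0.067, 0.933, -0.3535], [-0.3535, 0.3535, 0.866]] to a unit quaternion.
0.9659 + 0.183i + 0.183j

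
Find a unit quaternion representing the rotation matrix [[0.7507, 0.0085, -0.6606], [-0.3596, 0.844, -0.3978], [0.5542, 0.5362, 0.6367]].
0.8988 + 0.2598i - 0.3379j - 0.1024k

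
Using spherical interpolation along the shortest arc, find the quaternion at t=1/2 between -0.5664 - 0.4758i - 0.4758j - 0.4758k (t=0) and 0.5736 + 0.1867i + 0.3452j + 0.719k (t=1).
-0.5817 - 0.3381i - 0.419j - 0.6097k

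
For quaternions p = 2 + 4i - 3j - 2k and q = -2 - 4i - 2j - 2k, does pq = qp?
No: pq = 2 - 14i + 18j - 20k ≠ 2 - 18i - 14j + 20k = qp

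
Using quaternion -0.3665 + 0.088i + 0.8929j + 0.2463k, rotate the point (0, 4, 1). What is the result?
(0.74, 3.957, 0.891)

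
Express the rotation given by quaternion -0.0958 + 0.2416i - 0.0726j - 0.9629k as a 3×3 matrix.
[[-0.8649, -0.2196, -0.4514], [0.1494, -0.9711, 0.1861], [-0.4792, 0.0935, 0.8727]]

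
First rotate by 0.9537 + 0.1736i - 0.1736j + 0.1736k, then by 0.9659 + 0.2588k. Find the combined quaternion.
0.8763 + 0.2126i - 0.1228j + 0.4145k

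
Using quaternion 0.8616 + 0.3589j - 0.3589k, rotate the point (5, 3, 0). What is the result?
(4.279, -0.865, -3.865)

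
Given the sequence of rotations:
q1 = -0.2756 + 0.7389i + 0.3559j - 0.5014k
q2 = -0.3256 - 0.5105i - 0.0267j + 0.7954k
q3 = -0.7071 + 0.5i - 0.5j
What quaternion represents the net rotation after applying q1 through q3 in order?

q2 · q1 = 0.8753 - 0.3696i + 0.2232j - 0.2179k
q3 · q2 · q1 = -0.3225 + 0.8079i - 0.4865j + 0.0809k
-0.3225 + 0.8079i - 0.4865j + 0.0809k


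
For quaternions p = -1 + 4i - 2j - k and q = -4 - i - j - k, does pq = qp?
No: pq = 5 - 14i + 14j - k ≠ 5 - 16i + 4j + 11k = qp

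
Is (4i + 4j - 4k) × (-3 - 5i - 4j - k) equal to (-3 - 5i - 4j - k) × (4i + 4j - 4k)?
No: pq = 32 - 32i + 12j + 16k ≠ 32 + 8i - 36j + 8k = qp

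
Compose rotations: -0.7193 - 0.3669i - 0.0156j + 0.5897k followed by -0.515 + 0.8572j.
0.3838 + 0.6944i - 0.6085j + 0.0108k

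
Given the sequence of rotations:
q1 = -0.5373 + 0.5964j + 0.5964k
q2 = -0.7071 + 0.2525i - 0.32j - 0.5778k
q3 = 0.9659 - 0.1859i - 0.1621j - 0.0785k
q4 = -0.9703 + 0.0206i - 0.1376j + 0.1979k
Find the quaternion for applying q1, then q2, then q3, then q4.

q2 · q1 = 0.9154 + 0.0181i - 0.4004j + 0.0393k
q3 · q2 · q1 = 0.8257 - 0.1905i - 0.5292j + 0.0435k
q4 · q3 · q2 · q1 = -0.8787 + 0.3006i + 0.3613j + 0.0841k
-0.8787 + 0.3006i + 0.3613j + 0.0841k


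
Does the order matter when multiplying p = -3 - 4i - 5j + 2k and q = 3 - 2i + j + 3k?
Yes: pq = -18 - 23i - 10j - 17k ≠ -18 + 11i - 26j + 11k = qp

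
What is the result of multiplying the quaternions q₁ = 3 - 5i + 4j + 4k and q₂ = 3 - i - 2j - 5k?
32 - 30i - 23j + 11k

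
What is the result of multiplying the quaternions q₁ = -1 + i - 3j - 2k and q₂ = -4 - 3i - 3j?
-2 - 7i + 21j - 4k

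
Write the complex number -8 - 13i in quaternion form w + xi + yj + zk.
-8 - 13i + 0j + 0k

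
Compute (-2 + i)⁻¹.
-0.4 - 0.2i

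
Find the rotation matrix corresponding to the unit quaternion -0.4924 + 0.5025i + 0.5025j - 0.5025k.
[[-0.01, 0.0102, -0.9999], [0.9999, -0.01, -0.0102], [-0.0102, -0.9999, -0.01]]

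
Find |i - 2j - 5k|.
√30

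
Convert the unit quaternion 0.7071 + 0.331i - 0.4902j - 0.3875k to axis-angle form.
axis = (0.4681, -0.6932, -0.548), θ = π/2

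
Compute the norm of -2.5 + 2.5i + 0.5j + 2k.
4.093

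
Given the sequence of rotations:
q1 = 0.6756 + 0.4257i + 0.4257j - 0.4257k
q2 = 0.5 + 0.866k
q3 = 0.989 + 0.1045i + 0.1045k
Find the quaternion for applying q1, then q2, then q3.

q2 · q1 = 0.7065 - 0.1558i + 0.5815j + 0.3722k
q3 · q2 · q1 = 0.6761 - 0.141i + 0.5199j + 0.5027k
0.6761 - 0.141i + 0.5199j + 0.5027k


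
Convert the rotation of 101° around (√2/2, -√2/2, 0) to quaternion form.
0.6361 + 0.5456i - 0.5456j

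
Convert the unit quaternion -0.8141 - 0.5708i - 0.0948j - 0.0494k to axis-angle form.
axis = (-0.9829, -0.1632, -0.0851), θ = 289°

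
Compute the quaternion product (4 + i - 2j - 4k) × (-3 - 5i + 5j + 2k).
11 - 7i + 44j + 15k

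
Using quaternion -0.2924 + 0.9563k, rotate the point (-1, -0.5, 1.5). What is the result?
(0.549, 0.974, 1.5)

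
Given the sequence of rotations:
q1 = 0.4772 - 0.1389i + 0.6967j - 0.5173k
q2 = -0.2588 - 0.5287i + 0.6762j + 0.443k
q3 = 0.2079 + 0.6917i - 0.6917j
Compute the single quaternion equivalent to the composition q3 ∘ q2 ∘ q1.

q2 · q1 = -0.4389 - 0.8748i - 0.1927j + 0.0709k
q3 · q2 · q1 = 0.3806 - 0.5345i + 0.2145j - 0.7236k
0.3806 - 0.5345i + 0.2145j - 0.7236k


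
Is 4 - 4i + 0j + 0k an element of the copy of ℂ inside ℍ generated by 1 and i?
Yes. The quaternion 4 - 4i has j- and k-coefficients y = z = 0, so it lies in the complex subalgebra spanned by 1 and i.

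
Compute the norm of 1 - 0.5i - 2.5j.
2.739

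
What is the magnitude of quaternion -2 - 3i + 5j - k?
√39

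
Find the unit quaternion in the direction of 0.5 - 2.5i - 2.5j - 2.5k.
0.1147 - 0.5735i - 0.5735j - 0.5735k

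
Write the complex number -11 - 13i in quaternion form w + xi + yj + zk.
-11 - 13i + 0j + 0k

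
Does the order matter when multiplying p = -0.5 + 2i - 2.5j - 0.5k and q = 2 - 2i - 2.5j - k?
Yes: pq = -3.75 + 6.25i - 0.75j - 10.5k ≠ -3.75 + 3.75i - 6.75j + 9.5k = qp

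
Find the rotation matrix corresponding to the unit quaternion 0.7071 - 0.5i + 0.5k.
[[0.5, -0.7071, -0.5], [0.7071, 0, 0.7071], [-0.5, -0.7071, 0.5]]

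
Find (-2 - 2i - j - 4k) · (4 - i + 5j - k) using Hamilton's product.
-9 + 15i - 12j - 25k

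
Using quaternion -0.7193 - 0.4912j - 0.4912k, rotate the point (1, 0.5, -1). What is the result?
(-1.025, 0.483, -0.983)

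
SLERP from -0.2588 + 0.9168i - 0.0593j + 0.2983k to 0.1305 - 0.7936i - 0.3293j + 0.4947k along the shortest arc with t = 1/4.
-0.2451 + 0.9635i + 0.0472j + 0.0968k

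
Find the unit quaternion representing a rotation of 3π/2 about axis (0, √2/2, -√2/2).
-0.7071 + 0.5j - 0.5k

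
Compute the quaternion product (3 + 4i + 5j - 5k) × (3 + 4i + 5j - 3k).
-47 + 34i + 22j - 24k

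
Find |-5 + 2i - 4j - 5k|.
√70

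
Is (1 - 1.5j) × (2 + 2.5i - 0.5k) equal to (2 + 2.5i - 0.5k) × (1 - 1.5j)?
No: pq = 2 + 3.25i - 3j + 3.25k ≠ 2 + 1.75i - 3j - 4.25k = qp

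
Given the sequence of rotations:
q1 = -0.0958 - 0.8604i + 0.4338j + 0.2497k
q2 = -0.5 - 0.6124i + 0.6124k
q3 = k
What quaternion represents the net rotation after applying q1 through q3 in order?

q2 · q1 = -0.6319 + 0.2232i - 0.5909j - 0.4492k
q3 · q2 · q1 = 0.4492 + 0.5909i + 0.2232j - 0.6319k
0.4492 + 0.5909i + 0.2232j - 0.6319k


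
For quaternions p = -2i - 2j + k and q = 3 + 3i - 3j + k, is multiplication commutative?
No: pq = -1 - 5i - j + 15k ≠ -1 - 7i - 11j - 9k = qp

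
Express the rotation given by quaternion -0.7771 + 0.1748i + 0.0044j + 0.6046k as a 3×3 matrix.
[[0.2689, 0.9412, 0.2045], [-0.9381, 0.2078, 0.277], [0.2182, -0.2664, 0.9389]]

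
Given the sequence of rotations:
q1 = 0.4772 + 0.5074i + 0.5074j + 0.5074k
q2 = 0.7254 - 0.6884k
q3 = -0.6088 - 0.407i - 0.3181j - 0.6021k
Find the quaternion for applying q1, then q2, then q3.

q2 · q1 = 0.6955 + 0.7174i + 0.0188j + 0.0396k
q3 · q2 · q1 = -0.1016 - 0.7211i - 0.6485j - 0.2223k
-0.1016 - 0.7211i - 0.6485j - 0.2223k


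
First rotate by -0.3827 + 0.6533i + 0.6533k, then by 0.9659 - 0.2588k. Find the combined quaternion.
-0.2006 + 0.631i - 0.1691j + 0.7301k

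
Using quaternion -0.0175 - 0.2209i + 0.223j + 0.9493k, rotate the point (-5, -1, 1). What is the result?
(4.147, 1.974, 2.43)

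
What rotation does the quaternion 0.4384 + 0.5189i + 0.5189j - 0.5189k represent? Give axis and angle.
axis = (√3/3, √3/3, -√3/3), θ = 128°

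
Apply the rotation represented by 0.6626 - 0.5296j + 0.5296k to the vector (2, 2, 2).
(-3.051, 1.16, 1.16)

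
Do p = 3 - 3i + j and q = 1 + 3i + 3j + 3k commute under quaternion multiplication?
No: pq = 9 + 9i + 19j - 3k ≠ 9 + 3i + j + 21k = qp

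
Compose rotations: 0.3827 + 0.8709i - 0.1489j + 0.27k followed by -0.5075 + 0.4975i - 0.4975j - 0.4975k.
-0.5672 - 0.46i - 0.6824j + 0.0318k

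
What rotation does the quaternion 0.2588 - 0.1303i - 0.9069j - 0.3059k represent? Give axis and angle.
axis = (-0.1349, -0.9389, -0.3167), θ = 5π/6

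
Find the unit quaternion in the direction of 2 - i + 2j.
0.6667 - 0.3333i + 0.6667j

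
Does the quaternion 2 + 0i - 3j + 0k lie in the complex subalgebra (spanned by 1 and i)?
No. The quaternion 2 - 3j has j-coefficient y = -3 and k-coefficient z = 0, not both zero, so it does not lie in the complex subalgebra spanned by 1 and i.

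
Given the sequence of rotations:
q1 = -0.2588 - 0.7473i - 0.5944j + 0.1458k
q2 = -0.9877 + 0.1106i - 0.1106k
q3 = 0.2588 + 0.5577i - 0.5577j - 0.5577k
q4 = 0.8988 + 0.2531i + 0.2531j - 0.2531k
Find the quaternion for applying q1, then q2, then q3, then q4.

q2 · q1 = 0.3544 + 0.6437i + 0.6536j - 0.1811k
q3 · q2 · q1 = -0.0038 + 0.8298i - 0.2865j + 0.479k
q4 · q3 · q2 · q1 = -0.0197 + 0.7936i - 0.5897j + 0.149k
-0.0197 + 0.7936i - 0.5897j + 0.149k


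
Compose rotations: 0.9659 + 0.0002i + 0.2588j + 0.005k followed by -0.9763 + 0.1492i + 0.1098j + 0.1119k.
-0.972 + 0.1155i - 0.1473j + 0.1418k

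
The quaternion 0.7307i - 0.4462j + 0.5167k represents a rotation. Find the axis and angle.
axis = (0.7307, -0.4462, 0.5167), θ = π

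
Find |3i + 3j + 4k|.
√34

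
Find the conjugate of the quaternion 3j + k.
-3j - k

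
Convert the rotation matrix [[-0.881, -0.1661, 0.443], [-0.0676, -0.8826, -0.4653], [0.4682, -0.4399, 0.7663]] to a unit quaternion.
0.0262 + 0.2425i - 0.2409j + 0.9394k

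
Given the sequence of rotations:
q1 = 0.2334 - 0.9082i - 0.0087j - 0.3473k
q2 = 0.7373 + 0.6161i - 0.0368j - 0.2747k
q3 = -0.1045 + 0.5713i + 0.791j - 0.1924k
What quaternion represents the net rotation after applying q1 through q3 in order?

q2 · q1 = 0.6359 - 0.5154i + 0.4485j - 0.359k
q3 · q2 · q1 = -0.1958 + 0.2195i + 0.7604j + 0.5791k
-0.1958 + 0.2195i + 0.7604j + 0.5791k


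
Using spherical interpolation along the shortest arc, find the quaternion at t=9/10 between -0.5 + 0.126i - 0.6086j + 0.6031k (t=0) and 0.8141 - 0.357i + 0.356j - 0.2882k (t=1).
-0.7932 + 0.338i - 0.388j + 0.3258k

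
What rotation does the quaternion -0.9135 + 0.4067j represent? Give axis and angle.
axis = (0, 1, 0), θ = 312°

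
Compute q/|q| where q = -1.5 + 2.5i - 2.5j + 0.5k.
-0.3873 + 0.6455i - 0.6455j + 0.1291k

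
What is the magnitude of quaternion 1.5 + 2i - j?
2.693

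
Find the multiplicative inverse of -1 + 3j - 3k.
-0.0526 - 0.1579j + 0.1579k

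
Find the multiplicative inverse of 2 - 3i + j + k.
0.1333 + 0.2i - 0.0667j - 0.0667k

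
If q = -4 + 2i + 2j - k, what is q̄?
-4 - 2i - 2j + k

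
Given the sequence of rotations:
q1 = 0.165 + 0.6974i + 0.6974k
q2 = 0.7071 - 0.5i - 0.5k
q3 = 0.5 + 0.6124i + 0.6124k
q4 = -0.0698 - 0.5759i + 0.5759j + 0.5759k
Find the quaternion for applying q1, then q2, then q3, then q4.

q2 · q1 = 0.8141 + 0.4106i + 0.4106k
q3 · q2 · q1 = -0.0959 + 0.7039i + 0.7039k
q4 · q3 · q2 · q1 = 0.0067 + 0.4115i + 0.7555j - 0.5097k
0.0067 + 0.4115i + 0.7555j - 0.5097k


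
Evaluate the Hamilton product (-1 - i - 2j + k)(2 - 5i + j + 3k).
-8 - 4i - 7j - 12k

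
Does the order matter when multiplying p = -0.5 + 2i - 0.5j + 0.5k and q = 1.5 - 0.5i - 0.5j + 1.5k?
Yes: pq = -0.75 + 2.75i - 3.75j - 1.25k ≠ -0.75 + 3.75i + 2.75j + 1.25k = qp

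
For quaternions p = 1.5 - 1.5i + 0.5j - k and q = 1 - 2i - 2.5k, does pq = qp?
No: pq = -4 - 5.75i - 1.25j - 3.75k ≠ -4 - 3.25i + 2.25j - 5.75k = qp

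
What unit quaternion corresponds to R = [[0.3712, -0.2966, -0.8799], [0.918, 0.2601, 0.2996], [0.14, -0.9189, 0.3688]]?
0.7071 - 0.4308i - 0.3606j + 0.4294k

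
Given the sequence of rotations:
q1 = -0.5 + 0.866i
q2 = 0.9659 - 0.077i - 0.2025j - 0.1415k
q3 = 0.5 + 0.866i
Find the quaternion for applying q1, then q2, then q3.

q2 · q1 = -0.4163 + 0.875i - 0.0213j + 0.2461k
q3 · q2 · q1 = -0.9659 + 0.077i - 0.2238j + 0.1046k
-0.9659 + 0.077i - 0.2238j + 0.1046k


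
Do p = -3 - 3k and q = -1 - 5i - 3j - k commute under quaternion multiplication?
No: pq = 6i + 24j + 6k ≠ 24i - 6j + 6k = qp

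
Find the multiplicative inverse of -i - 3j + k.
0.0909i + 0.2727j - 0.0909k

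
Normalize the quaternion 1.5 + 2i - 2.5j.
0.4243 + 0.5657i - 0.7071j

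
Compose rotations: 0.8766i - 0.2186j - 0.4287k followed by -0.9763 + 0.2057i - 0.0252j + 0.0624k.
-0.1591 - 0.8314i + 0.3563j + 0.3957k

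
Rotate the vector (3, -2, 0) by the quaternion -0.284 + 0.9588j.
(-2.516, -2, 1.634)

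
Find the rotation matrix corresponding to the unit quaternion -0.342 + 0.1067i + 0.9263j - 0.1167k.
[[-0.7433, 0.1178, -0.6585], [0.2775, 0.95, -0.1432], [0.6087, -0.2892, -0.7388]]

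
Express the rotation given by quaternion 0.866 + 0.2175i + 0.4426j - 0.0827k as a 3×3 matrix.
[[0.5945, 0.3358, 0.7306], [0.0493, 0.8917, -0.4499], [-0.8026, 0.3035, 0.5136]]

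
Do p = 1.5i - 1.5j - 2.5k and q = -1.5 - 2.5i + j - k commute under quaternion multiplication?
No: pq = 2.75 + 1.75i + 10j + 1.5k ≠ 2.75 - 6.25i - 5.5j + 6k = qp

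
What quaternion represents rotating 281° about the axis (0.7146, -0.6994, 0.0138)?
-0.7716 + 0.4545i - 0.4449j + 0.0088k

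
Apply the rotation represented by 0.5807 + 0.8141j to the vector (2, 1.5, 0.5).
(-0.178, 1.5, -2.054)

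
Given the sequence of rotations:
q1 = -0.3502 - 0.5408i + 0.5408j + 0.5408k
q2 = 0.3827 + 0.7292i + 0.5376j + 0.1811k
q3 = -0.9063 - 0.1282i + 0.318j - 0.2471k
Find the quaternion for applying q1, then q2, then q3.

q2 · q1 = -0.1283 - 0.2695i - 0.4736j + 0.8286k
q3 · q2 · q1 = 0.4371 + 0.4072i + 0.5612j - 0.5728k
0.4371 + 0.4072i + 0.5612j - 0.5728k


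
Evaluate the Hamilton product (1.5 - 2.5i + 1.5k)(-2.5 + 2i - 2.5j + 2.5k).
-2.5 + 13i + 5.5j + 6.25k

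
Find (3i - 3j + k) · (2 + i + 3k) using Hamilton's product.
-6 - 3i - 14j + 5k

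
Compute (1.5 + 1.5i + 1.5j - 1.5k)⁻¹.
0.1667 - 0.1667i - 0.1667j + 0.1667k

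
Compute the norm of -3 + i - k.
√11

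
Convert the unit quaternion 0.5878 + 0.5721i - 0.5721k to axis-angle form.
axis = (√2/2, 0, -√2/2), θ = 108°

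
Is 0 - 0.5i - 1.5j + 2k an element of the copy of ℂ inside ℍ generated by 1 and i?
No. The quaternion -0.5i - 1.5j + 2k has j-coefficient y = -1.5 and k-coefficient z = 2, not both zero, so it does not lie in the complex subalgebra spanned by 1 and i.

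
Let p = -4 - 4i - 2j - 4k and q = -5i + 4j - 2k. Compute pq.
-20 + 40i - 4j - 18k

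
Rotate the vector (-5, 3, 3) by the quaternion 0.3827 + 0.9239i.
(-5, -4.243, 0)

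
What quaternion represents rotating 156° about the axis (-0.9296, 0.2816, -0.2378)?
0.2079 - 0.9093i + 0.2754j - 0.2326k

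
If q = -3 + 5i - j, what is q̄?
-3 - 5i + j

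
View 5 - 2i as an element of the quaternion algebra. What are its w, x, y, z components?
5 - 2i + 0j + 0k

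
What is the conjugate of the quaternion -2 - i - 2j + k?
-2 + i + 2j - k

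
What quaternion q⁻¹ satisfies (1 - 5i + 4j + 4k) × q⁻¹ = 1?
0.0172 + 0.0862i - 0.069j - 0.069k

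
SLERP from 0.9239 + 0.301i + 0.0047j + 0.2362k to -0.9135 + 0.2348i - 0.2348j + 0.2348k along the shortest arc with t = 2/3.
0.9811 - 0.0559i + 0.1673j - 0.0795k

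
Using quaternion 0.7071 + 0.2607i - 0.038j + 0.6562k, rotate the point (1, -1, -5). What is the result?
(-0.358, 2.998, -4.229)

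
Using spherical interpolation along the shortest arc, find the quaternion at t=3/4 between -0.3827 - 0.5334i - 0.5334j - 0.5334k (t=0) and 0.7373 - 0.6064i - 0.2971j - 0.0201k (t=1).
0.5118 - 0.71i - 0.4406j - 0.1993k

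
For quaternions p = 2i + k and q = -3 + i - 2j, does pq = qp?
No: pq = -2 - 4i + j - 7k ≠ -2 - 8i - j + k = qp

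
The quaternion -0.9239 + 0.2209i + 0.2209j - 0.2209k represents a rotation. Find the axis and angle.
axis = (√3/3, √3/3, -√3/3), θ = 7π/4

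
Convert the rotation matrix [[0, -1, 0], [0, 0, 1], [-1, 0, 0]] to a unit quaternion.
0.5 - 0.5i + 0.5j + 0.5k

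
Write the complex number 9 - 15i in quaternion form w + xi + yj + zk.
9 - 15i + 0j + 0k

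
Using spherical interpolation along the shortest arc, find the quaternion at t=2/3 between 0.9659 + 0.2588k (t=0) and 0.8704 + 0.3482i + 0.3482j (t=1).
0.9366 + 0.2394i + 0.2394j + 0.0906k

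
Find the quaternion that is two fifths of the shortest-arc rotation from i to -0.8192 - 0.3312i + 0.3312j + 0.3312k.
0.4111 + 0.8808i - 0.1662j - 0.1662k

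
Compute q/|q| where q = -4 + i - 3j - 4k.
-0.6172 + 0.1543i - 0.4629j - 0.6172k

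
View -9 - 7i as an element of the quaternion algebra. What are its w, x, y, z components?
-9 - 7i + 0j + 0k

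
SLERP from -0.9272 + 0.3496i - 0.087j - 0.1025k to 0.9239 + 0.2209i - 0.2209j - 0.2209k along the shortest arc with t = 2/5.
-0.9906 + 0.1272i + 0.0402j + 0.0303k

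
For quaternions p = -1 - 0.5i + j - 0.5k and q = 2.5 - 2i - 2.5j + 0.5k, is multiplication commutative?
No: pq = -0.75 + 6.25j + 1.5k ≠ -0.75 + 1.5i + 3.75j - 5k = qp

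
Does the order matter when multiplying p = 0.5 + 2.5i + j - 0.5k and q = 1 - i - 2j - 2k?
Yes: pq = 4 - i + 5.5j - 5.5k ≠ 4 + 5i - 5.5j + 2.5k = qp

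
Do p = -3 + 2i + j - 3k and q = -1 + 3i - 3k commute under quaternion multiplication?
No: pq = -12 - 14i - 4j + 9k ≠ -12 - 8i + 2j + 15k = qp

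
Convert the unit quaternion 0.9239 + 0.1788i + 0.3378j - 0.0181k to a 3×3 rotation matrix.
[[0.7711, 0.1542, 0.6177], [0.0874, 0.9354, -0.3426], [-0.6307, 0.3182, 0.7078]]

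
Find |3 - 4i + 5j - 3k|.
√59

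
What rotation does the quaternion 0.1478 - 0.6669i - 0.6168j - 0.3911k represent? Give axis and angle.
axis = (-0.6743, -0.6236, -0.3954), θ = 163°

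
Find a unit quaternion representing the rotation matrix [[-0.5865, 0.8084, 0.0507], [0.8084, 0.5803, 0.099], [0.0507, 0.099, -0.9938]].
0.4547i + 0.8889j + 0.0557k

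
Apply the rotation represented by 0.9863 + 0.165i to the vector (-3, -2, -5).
(-3, -0.264, -5.379)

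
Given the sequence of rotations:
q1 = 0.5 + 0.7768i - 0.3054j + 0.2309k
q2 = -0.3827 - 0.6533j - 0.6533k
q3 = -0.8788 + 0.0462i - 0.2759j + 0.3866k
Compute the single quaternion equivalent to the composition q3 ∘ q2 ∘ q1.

q2 · q1 = -0.24 - 0.6476i - 0.7173j + 0.0925k
q3 · q2 · q1 = 0.0072 + 0.8098i + 0.4419j - 0.3859k
0.0072 + 0.8098i + 0.4419j - 0.3859k


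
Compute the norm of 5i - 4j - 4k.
√57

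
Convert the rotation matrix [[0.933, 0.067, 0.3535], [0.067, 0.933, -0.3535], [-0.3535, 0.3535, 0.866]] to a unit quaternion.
0.9659 + 0.183i + 0.183j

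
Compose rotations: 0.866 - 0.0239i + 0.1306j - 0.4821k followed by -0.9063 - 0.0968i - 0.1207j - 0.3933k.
-0.961 + 0.0474i - 0.2602j + 0.0808k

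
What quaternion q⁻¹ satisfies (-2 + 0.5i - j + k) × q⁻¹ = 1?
-0.32 - 0.08i + 0.16j - 0.16k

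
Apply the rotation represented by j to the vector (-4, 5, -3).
(4, 5, 3)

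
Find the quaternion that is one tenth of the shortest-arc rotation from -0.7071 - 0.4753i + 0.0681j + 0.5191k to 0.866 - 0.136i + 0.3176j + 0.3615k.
-0.7832 - 0.4332i + 0.0233j + 0.4454k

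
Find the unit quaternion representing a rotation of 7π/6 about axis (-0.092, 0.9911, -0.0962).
-0.2588 - 0.0889i + 0.9573j - 0.0929k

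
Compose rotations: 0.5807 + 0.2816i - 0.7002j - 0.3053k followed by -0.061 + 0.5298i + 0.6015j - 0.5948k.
0.055 - 0.3096i + 0.3863j - 0.8671k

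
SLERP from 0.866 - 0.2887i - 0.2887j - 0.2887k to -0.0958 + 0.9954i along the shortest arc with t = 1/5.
0.7844 - 0.5063i - 0.2534j - 0.2534k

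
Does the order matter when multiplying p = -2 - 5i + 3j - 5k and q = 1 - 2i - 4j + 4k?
Yes: pq = 20 - 9i + 41j + 13k ≠ 20 + 7i - 19j - 39k = qp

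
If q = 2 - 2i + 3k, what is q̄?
2 + 2i - 3k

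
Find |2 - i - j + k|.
√7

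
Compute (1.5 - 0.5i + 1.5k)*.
1.5 + 0.5i - 1.5k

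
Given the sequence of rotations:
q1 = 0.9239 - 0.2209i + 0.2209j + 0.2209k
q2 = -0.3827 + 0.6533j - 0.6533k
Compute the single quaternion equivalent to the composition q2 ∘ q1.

q2 · q1 = -0.3536 + 0.3732i + 0.6634j - 0.5438k
-0.3536 + 0.3732i + 0.6634j - 0.5438k


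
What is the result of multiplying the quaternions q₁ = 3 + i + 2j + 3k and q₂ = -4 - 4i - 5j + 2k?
-4 + 3i - 37j - 3k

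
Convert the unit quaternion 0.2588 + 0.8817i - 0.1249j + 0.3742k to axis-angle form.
axis = (0.9128, -0.1293, 0.3874), θ = 5π/6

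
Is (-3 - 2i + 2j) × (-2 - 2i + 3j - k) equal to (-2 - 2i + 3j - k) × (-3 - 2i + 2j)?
No: pq = -4 + 8i - 15j + k ≠ -4 + 12i - 11j + 5k = qp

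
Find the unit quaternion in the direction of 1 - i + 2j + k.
0.378 - 0.378i + 0.7559j + 0.378k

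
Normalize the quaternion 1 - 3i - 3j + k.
0.2236 - 0.6708i - 0.6708j + 0.2236k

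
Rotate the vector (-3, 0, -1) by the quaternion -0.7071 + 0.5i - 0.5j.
(-2.207, 0.793, 2.121)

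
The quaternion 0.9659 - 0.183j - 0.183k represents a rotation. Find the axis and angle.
axis = (0, -√2/2, -√2/2), θ = π/6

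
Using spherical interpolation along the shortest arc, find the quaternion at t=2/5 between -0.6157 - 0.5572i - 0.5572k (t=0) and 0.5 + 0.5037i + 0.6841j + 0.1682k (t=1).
-0.6181 - 0.5819i - 0.3014j - 0.4341k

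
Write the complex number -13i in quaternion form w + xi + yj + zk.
0 - 13i + 0j + 0k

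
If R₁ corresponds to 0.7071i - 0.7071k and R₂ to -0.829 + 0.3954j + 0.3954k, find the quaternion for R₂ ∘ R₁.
0.2796 - 0.8658i + 0.2796j + 0.3066k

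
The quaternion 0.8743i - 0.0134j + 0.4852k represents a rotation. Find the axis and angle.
axis = (0.8743, -0.0134, 0.4852), θ = π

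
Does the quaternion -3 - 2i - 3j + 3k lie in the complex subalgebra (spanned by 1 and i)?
No. The quaternion -3 - 2i - 3j + 3k has j-coefficient y = -3 and k-coefficient z = 3, not both zero, so it does not lie in the complex subalgebra spanned by 1 and i.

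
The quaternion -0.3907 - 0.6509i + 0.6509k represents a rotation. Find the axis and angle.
axis = (-√2/2, 0, √2/2), θ = 226°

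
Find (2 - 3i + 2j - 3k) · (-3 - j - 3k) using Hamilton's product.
-13 - 17j + 6k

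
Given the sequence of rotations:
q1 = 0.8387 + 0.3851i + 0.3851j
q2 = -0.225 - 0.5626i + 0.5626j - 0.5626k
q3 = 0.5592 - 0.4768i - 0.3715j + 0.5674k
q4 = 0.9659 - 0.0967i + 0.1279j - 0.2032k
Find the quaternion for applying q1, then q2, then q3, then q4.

q2 · q1 = -0.1887 - 0.3418i + 0.1685j - 0.9052k
q3 · q2 · q1 = 0.3077 + 0.1395i - 0.4612j - 0.8206k
q4 · q3 · q2 · q1 = 0.2029 - 0.0937i - 0.5138j - 0.8284k
0.2029 - 0.0937i - 0.5138j - 0.8284k


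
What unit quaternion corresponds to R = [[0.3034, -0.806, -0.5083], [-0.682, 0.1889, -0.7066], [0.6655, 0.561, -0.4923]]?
0.5 + 0.6338i - 0.5869j + 0.062k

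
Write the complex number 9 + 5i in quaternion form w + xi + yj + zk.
9 + 5i + 0j + 0k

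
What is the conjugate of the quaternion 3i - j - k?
-3i + j + k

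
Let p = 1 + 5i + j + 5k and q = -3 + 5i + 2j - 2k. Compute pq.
-20 - 22i + 34j - 12k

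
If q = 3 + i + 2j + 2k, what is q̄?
3 - i - 2j - 2k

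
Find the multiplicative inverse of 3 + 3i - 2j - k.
0.1304 - 0.1304i + 0.087j + 0.0435k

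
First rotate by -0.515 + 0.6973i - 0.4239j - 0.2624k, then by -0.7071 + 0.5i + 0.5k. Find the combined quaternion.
0.1467 - 0.5386i + 0.7796j - 0.2839k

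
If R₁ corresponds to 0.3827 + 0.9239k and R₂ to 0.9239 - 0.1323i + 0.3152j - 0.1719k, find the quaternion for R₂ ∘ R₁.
0.5124 + 0.2406i + 0.2429j + 0.7878k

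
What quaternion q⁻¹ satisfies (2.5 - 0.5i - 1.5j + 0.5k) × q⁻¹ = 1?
0.2778 + 0.0556i + 0.1667j - 0.0556k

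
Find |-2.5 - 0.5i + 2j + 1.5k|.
3.571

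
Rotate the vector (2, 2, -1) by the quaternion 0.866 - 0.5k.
(2.732, -0.732, -1)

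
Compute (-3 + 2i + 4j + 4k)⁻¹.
-0.0667 - 0.0444i - 0.0889j - 0.0889k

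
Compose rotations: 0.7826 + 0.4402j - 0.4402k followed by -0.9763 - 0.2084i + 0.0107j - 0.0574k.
-0.794 - 0.1425i - 0.5131j + 0.2931k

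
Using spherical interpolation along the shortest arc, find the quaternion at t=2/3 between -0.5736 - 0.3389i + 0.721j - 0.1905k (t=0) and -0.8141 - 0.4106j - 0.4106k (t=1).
-0.8996 - 0.1489i - 0.0097j - 0.4103k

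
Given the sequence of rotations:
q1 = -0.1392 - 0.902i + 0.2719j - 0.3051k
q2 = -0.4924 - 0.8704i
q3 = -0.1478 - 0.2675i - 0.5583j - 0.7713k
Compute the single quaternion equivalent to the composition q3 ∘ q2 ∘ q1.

q2 · q1 = -0.7166 + 0.5653i - 0.3994j - 0.0864k
q3 · q2 · q1 = -0.0325 - 0.1517i + 0.9879k
-0.0325 - 0.1517i + 0.9879k


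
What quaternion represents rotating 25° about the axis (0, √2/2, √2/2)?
0.9763 + 0.153j + 0.153k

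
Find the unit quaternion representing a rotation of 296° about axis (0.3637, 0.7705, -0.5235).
-0.848 + 0.1927i + 0.4083j - 0.2774k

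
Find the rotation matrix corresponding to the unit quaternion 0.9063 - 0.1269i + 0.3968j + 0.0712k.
[[0.675, -0.2298, 0.7012], [0.0283, 0.9577, 0.2865], [-0.7373, -0.1735, 0.6529]]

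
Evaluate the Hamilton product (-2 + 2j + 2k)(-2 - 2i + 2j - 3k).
6 - 6i - 12j + 6k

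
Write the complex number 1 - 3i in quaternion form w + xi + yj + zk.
1 - 3i + 0j + 0k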